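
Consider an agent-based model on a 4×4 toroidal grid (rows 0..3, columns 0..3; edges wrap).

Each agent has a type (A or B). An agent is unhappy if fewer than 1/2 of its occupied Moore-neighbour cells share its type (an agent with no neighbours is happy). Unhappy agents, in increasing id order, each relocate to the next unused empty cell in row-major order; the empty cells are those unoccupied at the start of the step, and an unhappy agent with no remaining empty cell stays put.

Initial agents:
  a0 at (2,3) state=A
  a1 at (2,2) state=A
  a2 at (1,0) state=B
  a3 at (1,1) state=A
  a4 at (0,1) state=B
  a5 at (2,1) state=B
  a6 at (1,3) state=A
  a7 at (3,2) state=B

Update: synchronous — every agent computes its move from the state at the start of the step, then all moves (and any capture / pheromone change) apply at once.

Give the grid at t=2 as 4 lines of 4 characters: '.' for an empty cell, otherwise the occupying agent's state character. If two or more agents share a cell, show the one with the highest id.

t=1: a0@(2,3):A a1@(2,2):A a2@(0,0):B a3@(0,2):A a4@(0,1):B a5@(2,1):B a6@(1,3):A a7@(3,2):B
t=2: a0@(2,3):A a1@(2,2):A a2@(0,0):B a3@(0,3):A a4@(0,1):B a5@(2,1):B a6@(1,3):A a7@(1,0):B

BB.A
B..A
.BAA
....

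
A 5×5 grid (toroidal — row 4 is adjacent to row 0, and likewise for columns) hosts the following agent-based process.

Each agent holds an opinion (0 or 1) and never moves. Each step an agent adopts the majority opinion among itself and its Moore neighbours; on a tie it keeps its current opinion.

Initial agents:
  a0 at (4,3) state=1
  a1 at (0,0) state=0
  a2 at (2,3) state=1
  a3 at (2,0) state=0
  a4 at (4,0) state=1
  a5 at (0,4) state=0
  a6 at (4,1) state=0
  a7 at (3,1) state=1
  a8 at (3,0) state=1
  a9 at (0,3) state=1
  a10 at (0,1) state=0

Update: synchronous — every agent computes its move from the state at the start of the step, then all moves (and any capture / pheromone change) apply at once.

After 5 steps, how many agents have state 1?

7

t=1: a0@(4,3):1 a1@(0,0):0 a2@(2,3):1 a3@(2,0):1 a4@(4,0):0 a5@(0,4):1 a6@(4,1):0 a7@(3,1):1 a8@(3,0):1 a9@(0,3):1 a10@(0,1):0
t=2: (unchanged — steady state)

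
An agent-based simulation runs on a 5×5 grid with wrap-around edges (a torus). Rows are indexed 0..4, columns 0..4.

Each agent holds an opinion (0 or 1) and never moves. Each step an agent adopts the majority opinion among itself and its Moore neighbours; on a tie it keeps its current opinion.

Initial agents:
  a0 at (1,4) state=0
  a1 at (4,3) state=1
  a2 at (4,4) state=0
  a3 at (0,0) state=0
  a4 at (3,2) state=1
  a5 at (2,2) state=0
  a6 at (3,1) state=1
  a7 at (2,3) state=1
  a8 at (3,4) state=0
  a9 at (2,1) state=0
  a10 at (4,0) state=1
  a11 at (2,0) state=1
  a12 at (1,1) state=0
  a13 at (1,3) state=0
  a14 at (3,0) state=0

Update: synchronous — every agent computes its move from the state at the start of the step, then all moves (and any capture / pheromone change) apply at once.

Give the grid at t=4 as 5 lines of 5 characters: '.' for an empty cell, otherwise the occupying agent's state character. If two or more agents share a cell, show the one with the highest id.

t=1: a0@(1,4):0 a1@(4,3):1 a2@(4,4):0 a3@(0,0):0 a4@(3,2):1 a5@(2,2):0 a6@(3,1):1 a7@(2,3):0 a8@(3,4):1 a9@(2,1):0 a10@(4,0):0 a11@(2,0):0 a12@(1,1):0 a13@(1,3):0 a14@(3,0):0
t=2: a0@(1,4):0 a1@(4,3):1 a2@(4,4):0 a3@(0,0):0 a4@(3,2):1 a5@(2,2):0 a6@(3,1):0 a7@(2,3):0 a8@(3,4):0 a9@(2,1):0 a10@(4,0):0 a11@(2,0):0 a12@(1,1):0 a13@(1,3):0 a14@(3,0):0
t=3: a0@(1,4):0 a1@(4,3):1 a2@(4,4):0 a3@(0,0):0 a4@(3,2):0 a5@(2,2):0 a6@(3,1):0 a7@(2,3):0 a8@(3,4):0 a9@(2,1):0 a10@(4,0):0 a11@(2,0):0 a12@(1,1):0 a13@(1,3):0 a14@(3,0):0
t=4: a0@(1,4):0 a1@(4,3):0 a2@(4,4):0 a3@(0,0):0 a4@(3,2):0 a5@(2,2):0 a6@(3,1):0 a7@(2,3):0 a8@(3,4):0 a9@(2,1):0 a10@(4,0):0 a11@(2,0):0 a12@(1,1):0 a13@(1,3):0 a14@(3,0):0

0....
.0.00
0000.
000.0
0..00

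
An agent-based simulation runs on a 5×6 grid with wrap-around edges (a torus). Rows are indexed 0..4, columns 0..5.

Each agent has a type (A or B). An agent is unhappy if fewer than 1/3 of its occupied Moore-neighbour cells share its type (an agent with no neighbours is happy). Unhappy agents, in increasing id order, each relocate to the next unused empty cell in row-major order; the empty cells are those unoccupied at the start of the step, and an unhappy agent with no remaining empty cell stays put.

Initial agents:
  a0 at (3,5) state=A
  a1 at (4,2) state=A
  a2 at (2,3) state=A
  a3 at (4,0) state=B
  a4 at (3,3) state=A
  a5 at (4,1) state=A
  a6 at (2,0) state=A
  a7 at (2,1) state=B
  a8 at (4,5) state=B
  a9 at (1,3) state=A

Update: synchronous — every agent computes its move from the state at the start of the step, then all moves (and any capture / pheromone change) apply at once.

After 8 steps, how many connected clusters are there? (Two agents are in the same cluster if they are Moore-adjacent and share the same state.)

t=1: a0@(3,5):A a1@(4,2):A a2@(2,3):A a3@(4,0):B a4@(3,3):A a5@(4,1):A a6@(2,0):A a7@(0,0):B a8@(4,5):B a9@(1,3):A
t=2: (unchanged — steady state)

3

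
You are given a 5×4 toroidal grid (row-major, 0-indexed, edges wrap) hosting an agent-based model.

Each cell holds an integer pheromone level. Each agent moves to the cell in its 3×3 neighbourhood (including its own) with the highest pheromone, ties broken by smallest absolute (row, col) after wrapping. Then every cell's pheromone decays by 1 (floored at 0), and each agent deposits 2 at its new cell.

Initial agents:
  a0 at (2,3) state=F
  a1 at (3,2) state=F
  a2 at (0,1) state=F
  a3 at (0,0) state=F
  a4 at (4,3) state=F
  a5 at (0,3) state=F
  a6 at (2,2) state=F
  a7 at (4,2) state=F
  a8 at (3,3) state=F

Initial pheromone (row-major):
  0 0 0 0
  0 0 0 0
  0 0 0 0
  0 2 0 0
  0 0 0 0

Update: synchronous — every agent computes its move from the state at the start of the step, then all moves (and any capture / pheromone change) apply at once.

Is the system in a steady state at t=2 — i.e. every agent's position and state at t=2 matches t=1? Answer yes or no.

t=1: a0@(1,0) a1@(3,1) a2@(0,0) a3@(0,0) a4@(0,0) a5@(0,0) a6@(3,1) a7@(3,1) a8@(2,0) | pheromone: 8 0 0 0 / 2 0 0 0 / 2 0 0 0 / 0 7 0 0 / 0 0 0 0
t=2: a0@(0,0) a1@(3,1) a2@(0,0) a3@(0,0) a4@(0,0) a5@(0,0) a6@(3,1) a7@(3,1) a8@(3,1) | pheromone: 17 0 0 0 / 1 0 0 0 / 1 0 0 0 / 0 14 0 0 / 0 0 0 0

no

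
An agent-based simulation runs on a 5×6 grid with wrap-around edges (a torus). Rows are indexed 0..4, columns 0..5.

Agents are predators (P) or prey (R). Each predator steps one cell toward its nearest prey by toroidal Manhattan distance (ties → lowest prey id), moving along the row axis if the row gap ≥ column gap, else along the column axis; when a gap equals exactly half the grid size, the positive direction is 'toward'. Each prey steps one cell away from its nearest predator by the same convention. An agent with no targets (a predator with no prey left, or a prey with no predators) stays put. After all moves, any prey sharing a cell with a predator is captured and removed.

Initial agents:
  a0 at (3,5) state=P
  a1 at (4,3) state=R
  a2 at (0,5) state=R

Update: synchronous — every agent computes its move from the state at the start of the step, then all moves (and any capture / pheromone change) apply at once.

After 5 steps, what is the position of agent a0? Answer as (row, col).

(3, 5)

t=1: a0@(4,5):P a1@(4,2):R a2@(1,5):R
t=2: a0@(0,5):P a1@(4,1):R a2@(2,5):R
t=3: a0@(1,5):P a1@(4,2):R a2@(3,5):R
t=4: a0@(2,5):P a1@(4,1):R a2@(4,5):R
t=5: a0@(3,5):P a1@(0,1):R a2@(0,5):R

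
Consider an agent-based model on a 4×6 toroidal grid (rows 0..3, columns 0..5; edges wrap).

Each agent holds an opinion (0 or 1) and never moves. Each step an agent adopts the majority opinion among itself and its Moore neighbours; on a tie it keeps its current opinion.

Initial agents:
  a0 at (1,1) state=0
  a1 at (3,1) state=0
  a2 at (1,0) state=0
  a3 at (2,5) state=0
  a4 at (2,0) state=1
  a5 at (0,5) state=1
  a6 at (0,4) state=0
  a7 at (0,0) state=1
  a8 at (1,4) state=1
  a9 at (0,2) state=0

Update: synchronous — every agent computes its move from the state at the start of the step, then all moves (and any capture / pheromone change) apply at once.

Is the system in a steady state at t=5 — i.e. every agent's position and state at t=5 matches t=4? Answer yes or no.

t=1: a0@(1,1):0 a1@(3,1):0 a2@(1,0):0 a3@(2,5):0 a4@(2,0):0 a5@(0,5):1 a6@(0,4):1 a7@(0,0):0 a8@(1,4):1 a9@(0,2):0
t=2: (unchanged — steady state)

yes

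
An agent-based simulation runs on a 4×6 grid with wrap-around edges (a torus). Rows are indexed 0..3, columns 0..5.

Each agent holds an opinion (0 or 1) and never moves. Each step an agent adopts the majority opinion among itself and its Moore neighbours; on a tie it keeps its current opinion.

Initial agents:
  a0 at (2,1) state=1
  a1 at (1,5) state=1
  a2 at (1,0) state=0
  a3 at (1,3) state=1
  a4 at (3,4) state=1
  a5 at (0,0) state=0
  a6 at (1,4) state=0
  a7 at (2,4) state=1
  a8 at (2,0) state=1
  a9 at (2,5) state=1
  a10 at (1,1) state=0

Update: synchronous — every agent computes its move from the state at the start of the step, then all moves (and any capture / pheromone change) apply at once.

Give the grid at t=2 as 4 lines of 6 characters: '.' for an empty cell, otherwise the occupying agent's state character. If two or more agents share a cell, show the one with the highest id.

t=1: a0@(2,1):1 a1@(1,5):1 a2@(1,0):1 a3@(1,3):1 a4@(3,4):1 a5@(0,0):0 a6@(1,4):1 a7@(2,4):1 a8@(2,0):1 a9@(2,5):1 a10@(1,1):0
t=2: a0@(2,1):1 a1@(1,5):1 a2@(1,0):1 a3@(1,3):1 a4@(3,4):1 a5@(0,0):0 a6@(1,4):1 a7@(2,4):1 a8@(2,0):1 a9@(2,5):1 a10@(1,1):1

0.....
11.111
11..11
....1.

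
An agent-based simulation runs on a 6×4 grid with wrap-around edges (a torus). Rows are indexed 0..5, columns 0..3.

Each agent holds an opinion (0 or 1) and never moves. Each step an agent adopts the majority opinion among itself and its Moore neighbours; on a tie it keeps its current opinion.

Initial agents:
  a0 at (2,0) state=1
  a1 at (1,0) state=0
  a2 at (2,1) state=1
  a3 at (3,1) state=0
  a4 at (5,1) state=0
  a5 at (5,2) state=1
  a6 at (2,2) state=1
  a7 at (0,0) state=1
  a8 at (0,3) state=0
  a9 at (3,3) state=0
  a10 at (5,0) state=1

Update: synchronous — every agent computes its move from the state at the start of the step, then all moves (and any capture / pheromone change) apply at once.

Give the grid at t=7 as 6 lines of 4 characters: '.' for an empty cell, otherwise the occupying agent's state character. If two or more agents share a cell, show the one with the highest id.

t=1: a0@(2,0):0 a1@(1,0):1 a2@(2,1):1 a3@(3,1):1 a4@(5,1):1 a5@(5,2):0 a6@(2,2):1 a7@(0,0):0 a8@(0,3):1 a9@(3,3):1 a10@(5,0):1
t=2: a0@(2,0):1 a1@(1,0):1 a2@(2,1):1 a3@(3,1):1 a4@(5,1):1 a5@(5,2):1 a6@(2,2):1 a7@(0,0):1 a8@(0,3):1 a9@(3,3):1 a10@(5,0):1
t=3: (unchanged — steady state)

1..1
1...
111.
.1.1
....
111.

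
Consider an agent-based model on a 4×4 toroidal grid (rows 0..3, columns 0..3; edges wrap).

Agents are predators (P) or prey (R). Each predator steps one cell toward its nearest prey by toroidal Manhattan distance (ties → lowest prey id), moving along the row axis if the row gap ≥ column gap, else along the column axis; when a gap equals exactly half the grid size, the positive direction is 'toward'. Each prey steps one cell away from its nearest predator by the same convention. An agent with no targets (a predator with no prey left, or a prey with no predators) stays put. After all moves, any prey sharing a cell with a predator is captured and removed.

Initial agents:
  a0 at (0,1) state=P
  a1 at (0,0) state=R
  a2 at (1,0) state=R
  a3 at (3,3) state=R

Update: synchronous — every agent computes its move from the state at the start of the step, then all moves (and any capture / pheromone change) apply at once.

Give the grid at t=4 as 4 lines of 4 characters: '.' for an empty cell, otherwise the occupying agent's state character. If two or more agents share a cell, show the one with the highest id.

RP..
R...
....
...R

t=1: a0@(0,0):P a1@(0,3):R a2@(2,0):R a3@(3,2):R
t=2: a0@(0,3):P a1@(0,2):R a2@(1,0):R a3@(3,1):R
t=3: a0@(0,2):P a1@(0,1):R a2@(2,0):R a3@(3,0):R
t=4: a0@(0,1):P a1@(0,0):R a2@(1,0):R a3@(3,3):R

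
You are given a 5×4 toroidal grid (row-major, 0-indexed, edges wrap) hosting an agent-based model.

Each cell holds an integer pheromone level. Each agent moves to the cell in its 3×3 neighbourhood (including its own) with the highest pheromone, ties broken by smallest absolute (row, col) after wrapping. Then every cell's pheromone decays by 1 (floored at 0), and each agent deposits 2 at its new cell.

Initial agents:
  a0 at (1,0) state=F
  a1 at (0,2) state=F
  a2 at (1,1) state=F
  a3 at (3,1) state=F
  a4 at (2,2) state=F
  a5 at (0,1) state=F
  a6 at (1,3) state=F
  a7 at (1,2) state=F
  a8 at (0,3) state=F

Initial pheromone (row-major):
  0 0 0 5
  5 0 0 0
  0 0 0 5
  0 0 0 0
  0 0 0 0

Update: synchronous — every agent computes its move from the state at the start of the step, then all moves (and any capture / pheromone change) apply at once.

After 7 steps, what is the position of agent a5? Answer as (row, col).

t=1: a0@(0,3) a1@(0,3) a2@(1,0) a3@(2,0) a4@(2,3) a5@(1,0) a6@(0,3) a7@(0,3) a8@(0,3) | pheromone: 0 0 0 14 / 8 0 0 0 / 2 0 0 6 / 0 0 0 0 / 0 0 0 0
t=2: a0@(0,3) a1@(0,3) a2@(0,3) a3@(1,0) a4@(1,0) a5@(0,3) a6@(0,3) a7@(0,3) a8@(0,3) | pheromone: 0 0 0 27 / 11 0 0 0 / 1 0 0 5 / 0 0 0 0 / 0 0 0 0
t=3: a0@(0,3) a1@(0,3) a2@(0,3) a3@(0,3) a4@(0,3) a5@(0,3) a6@(0,3) a7@(0,3) a8@(0,3) | pheromone: 0 0 0 44 / 10 0 0 0 / 0 0 0 4 / 0 0 0 0 / 0 0 0 0
t=4: a0@(0,3) a1@(0,3) a2@(0,3) a3@(0,3) a4@(0,3) a5@(0,3) a6@(0,3) a7@(0,3) a8@(0,3) | pheromone: 0 0 0 61 / 9 0 0 0 / 0 0 0 3 / 0 0 0 0 / 0 0 0 0
t=5: a0@(0,3) a1@(0,3) a2@(0,3) a3@(0,3) a4@(0,3) a5@(0,3) a6@(0,3) a7@(0,3) a8@(0,3) | pheromone: 0 0 0 78 / 8 0 0 0 / 0 0 0 2 / 0 0 0 0 / 0 0 0 0
t=6: a0@(0,3) a1@(0,3) a2@(0,3) a3@(0,3) a4@(0,3) a5@(0,3) a6@(0,3) a7@(0,3) a8@(0,3) | pheromone: 0 0 0 95 / 7 0 0 0 / 0 0 0 1 / 0 0 0 0 / 0 0 0 0
t=7: a0@(0,3) a1@(0,3) a2@(0,3) a3@(0,3) a4@(0,3) a5@(0,3) a6@(0,3) a7@(0,3) a8@(0,3) | pheromone: 0 0 0 112 / 6 0 0 0 / 0 0 0 0 / 0 0 0 0 / 0 0 0 0

(0, 3)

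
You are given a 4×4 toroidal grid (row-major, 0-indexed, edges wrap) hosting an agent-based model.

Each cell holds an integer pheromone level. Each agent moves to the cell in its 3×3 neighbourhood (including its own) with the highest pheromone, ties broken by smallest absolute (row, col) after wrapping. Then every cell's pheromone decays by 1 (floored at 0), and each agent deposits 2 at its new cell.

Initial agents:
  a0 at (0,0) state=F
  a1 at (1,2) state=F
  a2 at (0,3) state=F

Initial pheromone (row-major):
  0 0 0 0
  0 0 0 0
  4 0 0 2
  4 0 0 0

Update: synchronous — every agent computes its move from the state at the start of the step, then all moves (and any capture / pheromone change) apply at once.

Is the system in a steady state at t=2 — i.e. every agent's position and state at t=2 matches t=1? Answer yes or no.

no

t=1: a0@(3,0) a1@(2,3) a2@(3,0) | pheromone: 0 0 0 0 / 0 0 0 0 / 3 0 0 3 / 7 0 0 0
t=2: a0@(3,0) a1@(3,0) a2@(3,0) | pheromone: 0 0 0 0 / 0 0 0 0 / 2 0 0 2 / 12 0 0 0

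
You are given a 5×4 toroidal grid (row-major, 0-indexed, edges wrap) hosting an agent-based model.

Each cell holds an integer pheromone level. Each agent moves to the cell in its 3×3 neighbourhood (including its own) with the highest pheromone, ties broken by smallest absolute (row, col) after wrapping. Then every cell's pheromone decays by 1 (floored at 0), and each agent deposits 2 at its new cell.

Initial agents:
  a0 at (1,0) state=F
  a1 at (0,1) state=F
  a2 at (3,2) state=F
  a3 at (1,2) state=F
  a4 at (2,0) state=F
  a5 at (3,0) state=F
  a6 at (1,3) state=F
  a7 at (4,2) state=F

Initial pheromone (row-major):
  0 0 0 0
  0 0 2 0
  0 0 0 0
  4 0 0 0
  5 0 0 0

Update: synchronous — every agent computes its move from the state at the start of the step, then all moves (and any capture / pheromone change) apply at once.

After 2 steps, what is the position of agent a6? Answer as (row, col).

t=1: a0@(0,0) a1@(4,0) a2@(2,1) a3@(1,2) a4@(3,0) a5@(4,0) a6@(1,2) a7@(0,1) | pheromone: 2 2 0 0 / 0 0 5 0 / 0 2 0 0 / 5 0 0 0 / 8 0 0 0
t=2: a0@(4,0) a1@(4,0) a2@(1,2) a3@(1,2) a4@(4,0) a5@(4,0) a6@(1,2) a7@(4,0) | pheromone: 1 1 0 0 / 0 0 10 0 / 0 1 0 0 / 4 0 0 0 / 17 0 0 0

(1, 2)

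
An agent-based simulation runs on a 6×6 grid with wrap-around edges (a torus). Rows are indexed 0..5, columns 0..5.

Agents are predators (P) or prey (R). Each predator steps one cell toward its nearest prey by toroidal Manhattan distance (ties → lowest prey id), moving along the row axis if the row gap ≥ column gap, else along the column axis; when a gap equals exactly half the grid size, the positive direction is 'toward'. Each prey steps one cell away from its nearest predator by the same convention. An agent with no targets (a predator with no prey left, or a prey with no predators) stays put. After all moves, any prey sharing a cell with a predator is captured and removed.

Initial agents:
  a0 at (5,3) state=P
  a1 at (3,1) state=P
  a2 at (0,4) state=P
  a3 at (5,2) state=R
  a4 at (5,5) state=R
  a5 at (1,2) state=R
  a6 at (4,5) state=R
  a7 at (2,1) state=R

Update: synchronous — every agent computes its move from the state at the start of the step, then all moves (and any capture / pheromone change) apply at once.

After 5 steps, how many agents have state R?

4

t=1: a0@(5,2):P a1@(2,1):P a2@(5,4):P a3@(5,1):R a4@(5,0):R a5@(2,2):R a6@(4,0):R a7@(1,1):R
t=2: a0@(5,1):P a1@(2,2):P a2@(5,5):P a3@(5,0):R a5@(2,3):R a6@(4,5):R a7@(0,1):R
t=3: a0@(5,0):P a1@(2,3):P a2@(5,0):P a3@(5,5):R a5@(2,4):R a6@(3,5):R a7@(1,1):R
t=4: a0@(5,5):P a1@(2,4):P a2@(5,5):P a3@(5,4):R a5@(2,5):R a6@(2,5):R a7@(2,1):R
t=5: a0@(5,4):P a1@(2,5):P a2@(5,4):P a3@(5,3):R a5@(2,0):R a6@(2,0):R a7@(2,0):R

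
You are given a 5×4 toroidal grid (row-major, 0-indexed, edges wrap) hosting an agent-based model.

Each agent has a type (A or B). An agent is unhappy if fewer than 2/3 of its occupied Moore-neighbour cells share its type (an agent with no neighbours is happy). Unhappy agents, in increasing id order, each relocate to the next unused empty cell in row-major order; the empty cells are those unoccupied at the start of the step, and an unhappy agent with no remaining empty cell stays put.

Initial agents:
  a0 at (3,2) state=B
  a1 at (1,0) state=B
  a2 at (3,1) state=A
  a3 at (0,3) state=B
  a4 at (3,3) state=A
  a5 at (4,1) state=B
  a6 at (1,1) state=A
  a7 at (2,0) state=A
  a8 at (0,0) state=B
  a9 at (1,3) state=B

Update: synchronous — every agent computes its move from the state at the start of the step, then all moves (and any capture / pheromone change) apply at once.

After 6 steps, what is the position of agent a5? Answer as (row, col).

(4, 1)

t=1: a0@(0,1):B a1@(0,2):B a2@(1,2):A a3@(0,3):B a4@(2,1):A a5@(4,1):B a6@(2,2):A a7@(2,3):A a8@(0,0):B a9@(1,3):B
t=2: a0@(0,1):B a1@(0,2):B a2@(1,0):A a3@(0,3):B a4@(2,1):A a5@(4,1):B a6@(2,2):A a7@(2,3):A a8@(0,0):B a9@(1,1):B
t=3: a0@(0,1):B a1@(0,2):B a2@(1,2):A a3@(0,3):B a4@(2,1):A a5@(4,1):B a6@(2,2):A a7@(2,3):A a8@(0,0):B a9@(1,3):B
t=4: a0@(0,1):B a1@(0,2):B a2@(1,0):A a3@(0,3):B a4@(2,1):A a5@(4,1):B a6@(2,2):A a7@(2,3):A a8@(0,0):B a9@(1,1):B
t=5: a0@(0,1):B a1@(0,2):B a2@(1,2):A a3@(0,3):B a4@(2,1):A a5@(4,1):B a6@(2,2):A a7@(2,3):A a8@(0,0):B a9@(1,3):B
t=6: a0@(0,1):B a1@(0,2):B a2@(1,0):A a3@(0,3):B a4@(2,1):A a5@(4,1):B a6@(2,2):A a7@(2,3):A a8@(0,0):B a9@(1,1):B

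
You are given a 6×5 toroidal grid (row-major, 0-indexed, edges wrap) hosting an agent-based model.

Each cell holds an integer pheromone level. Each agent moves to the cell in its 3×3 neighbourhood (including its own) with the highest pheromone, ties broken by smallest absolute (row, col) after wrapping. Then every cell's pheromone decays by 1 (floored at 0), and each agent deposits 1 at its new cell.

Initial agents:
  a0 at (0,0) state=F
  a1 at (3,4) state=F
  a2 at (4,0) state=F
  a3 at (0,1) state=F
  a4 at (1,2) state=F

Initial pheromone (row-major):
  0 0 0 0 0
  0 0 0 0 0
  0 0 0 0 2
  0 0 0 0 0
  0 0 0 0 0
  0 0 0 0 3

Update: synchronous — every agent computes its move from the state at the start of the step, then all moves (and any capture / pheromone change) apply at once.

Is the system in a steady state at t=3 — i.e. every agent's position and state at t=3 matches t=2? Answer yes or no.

no

t=1: a0@(5,4) a1@(2,4) a2@(5,4) a3@(0,0) a4@(0,1) | pheromone: 1 1 0 0 0 / 0 0 0 0 0 / 0 0 0 0 2 / 0 0 0 0 0 / 0 0 0 0 0 / 0 0 0 0 4
t=2: a0@(5,4) a1@(2,4) a2@(5,4) a3@(5,4) a4@(0,0) | pheromone: 1 0 0 0 0 / 0 0 0 0 0 / 0 0 0 0 2 / 0 0 0 0 0 / 0 0 0 0 0 / 0 0 0 0 6
t=3: a0@(5,4) a1@(2,4) a2@(5,4) a3@(5,4) a4@(5,4) | pheromone: 0 0 0 0 0 / 0 0 0 0 0 / 0 0 0 0 2 / 0 0 0 0 0 / 0 0 0 0 0 / 0 0 0 0 9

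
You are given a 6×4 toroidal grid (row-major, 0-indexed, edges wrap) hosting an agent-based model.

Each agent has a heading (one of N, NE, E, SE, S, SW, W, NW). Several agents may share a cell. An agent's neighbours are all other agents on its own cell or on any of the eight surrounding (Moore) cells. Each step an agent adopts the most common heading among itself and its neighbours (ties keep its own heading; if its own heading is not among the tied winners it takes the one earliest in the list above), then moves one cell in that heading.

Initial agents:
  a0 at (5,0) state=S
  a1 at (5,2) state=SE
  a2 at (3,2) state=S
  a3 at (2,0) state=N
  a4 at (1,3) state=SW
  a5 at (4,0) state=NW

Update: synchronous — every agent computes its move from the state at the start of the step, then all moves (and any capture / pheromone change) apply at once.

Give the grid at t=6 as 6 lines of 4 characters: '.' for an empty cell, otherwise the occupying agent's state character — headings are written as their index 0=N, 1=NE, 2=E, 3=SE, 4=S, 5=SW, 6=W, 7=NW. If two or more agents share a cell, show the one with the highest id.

....
.5..
....
..4.
44..
3...

t=1: a0@(0,0):S a1@(0,3):SE a2@(4,2):S a3@(1,0):N a4@(2,2):SW a5@(3,3):NW
t=2: a0@(1,0):S a1@(1,0):SE a2@(5,2):S a3@(0,0):N a4@(3,1):SW a5@(2,2):NW
t=3: a0@(2,0):S a1@(2,1):SE a2@(0,2):S a3@(5,0):N a4@(4,0):SW a5@(1,1):NW
t=4: a0@(3,0):S a1@(3,2):SE a2@(1,2):S a3@(4,0):N a4@(5,3):SW a5@(2,1):S
t=5: a0@(4,0):S a1@(4,3):SE a2@(2,2):S a3@(3,0):N a4@(0,2):SW a5@(3,1):S
t=6: a0@(5,0):S a1@(5,0):SE a2@(3,2):S a3@(4,0):S a4@(1,1):SW a5@(4,1):S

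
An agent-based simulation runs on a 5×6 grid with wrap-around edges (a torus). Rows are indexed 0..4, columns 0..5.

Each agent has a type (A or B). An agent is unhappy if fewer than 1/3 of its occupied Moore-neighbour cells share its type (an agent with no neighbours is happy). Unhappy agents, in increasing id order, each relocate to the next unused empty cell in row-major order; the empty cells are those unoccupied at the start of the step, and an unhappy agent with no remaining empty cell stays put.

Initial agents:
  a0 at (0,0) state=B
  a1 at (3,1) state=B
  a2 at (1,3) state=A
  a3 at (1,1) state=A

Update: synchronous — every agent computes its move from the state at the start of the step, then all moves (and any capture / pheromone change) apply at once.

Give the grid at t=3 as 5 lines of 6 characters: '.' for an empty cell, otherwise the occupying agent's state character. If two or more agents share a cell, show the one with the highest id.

B.A...
...A..
......
.B....
......

t=1: a0@(0,1):B a1@(3,1):B a2@(1,3):A a3@(0,2):A
t=2: a0@(0,0):B a1@(3,1):B a2@(1,3):A a3@(0,2):A
t=3: (unchanged — steady state)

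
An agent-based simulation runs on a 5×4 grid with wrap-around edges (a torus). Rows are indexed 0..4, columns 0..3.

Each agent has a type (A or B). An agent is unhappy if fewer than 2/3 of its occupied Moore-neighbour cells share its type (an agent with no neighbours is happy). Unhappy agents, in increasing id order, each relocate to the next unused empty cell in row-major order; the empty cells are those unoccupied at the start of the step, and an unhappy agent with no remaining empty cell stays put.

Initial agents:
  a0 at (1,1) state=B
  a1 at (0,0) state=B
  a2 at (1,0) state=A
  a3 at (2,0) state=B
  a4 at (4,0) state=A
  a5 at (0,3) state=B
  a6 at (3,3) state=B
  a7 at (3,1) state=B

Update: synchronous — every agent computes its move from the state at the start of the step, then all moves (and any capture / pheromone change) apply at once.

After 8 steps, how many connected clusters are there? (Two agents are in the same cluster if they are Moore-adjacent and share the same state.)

t=1: a0@(1,1):B a1@(0,1):B a2@(0,2):A a3@(2,0):B a4@(1,2):A a5@(1,3):B a6@(2,1):B a7@(2,2):B
t=2: a0@(1,1):B a1@(0,0):B a2@(0,3):A a3@(2,0):B a4@(1,0):A a5@(2,3):B a6@(2,1):B a7@(2,2):B
t=3: a0@(1,1):B a1@(0,1):B a2@(0,2):A a3@(2,0):B a4@(1,2):A a5@(2,3):B a6@(2,1):B a7@(2,2):B
t=4: a0@(1,1):B a1@(0,0):B a2@(0,3):A a3@(2,0):B a4@(1,0):A a5@(2,3):B a6@(2,1):B a7@(2,2):B
t=5: a0@(1,1):B a1@(0,1):B a2@(0,2):A a3@(2,0):B a4@(1,2):A a5@(2,3):B a6@(2,1):B a7@(2,2):B
t=6: a0@(1,1):B a1@(0,0):B a2@(0,3):A a3@(2,0):B a4@(1,0):A a5@(2,3):B a6@(2,1):B a7@(2,2):B
t=7: a0@(1,1):B a1@(0,1):B a2@(0,2):A a3@(2,0):B a4@(1,2):A a5@(2,3):B a6@(2,1):B a7@(2,2):B
t=8: a0@(1,1):B a1@(0,0):B a2@(0,3):A a3@(2,0):B a4@(1,0):A a5@(2,3):B a6@(2,1):B a7@(2,2):B

2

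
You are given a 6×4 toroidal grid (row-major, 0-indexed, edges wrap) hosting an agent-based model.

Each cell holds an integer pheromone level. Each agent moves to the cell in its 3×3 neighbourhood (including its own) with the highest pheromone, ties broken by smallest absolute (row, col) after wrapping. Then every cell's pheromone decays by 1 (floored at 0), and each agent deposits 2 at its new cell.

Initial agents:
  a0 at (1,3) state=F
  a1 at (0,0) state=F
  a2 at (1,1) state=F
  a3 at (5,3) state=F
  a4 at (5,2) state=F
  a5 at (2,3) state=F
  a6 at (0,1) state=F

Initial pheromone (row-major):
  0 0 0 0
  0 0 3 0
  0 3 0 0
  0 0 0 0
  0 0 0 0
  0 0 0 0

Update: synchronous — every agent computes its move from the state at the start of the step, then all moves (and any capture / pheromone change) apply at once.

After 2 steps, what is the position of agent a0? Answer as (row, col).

t=1: a0@(1,2) a1@(0,0) a2@(1,2) a3@(0,0) a4@(0,1) a5@(1,2) a6@(1,2) | pheromone: 4 2 0 0 / 0 0 10 0 / 0 2 0 0 / 0 0 0 0 / 0 0 0 0 / 0 0 0 0
t=2: a0@(1,2) a1@(0,0) a2@(1,2) a3@(0,0) a4@(1,2) a5@(1,2) a6@(1,2) | pheromone: 7 1 0 0 / 0 0 19 0 / 0 1 0 0 / 0 0 0 0 / 0 0 0 0 / 0 0 0 0

(1, 2)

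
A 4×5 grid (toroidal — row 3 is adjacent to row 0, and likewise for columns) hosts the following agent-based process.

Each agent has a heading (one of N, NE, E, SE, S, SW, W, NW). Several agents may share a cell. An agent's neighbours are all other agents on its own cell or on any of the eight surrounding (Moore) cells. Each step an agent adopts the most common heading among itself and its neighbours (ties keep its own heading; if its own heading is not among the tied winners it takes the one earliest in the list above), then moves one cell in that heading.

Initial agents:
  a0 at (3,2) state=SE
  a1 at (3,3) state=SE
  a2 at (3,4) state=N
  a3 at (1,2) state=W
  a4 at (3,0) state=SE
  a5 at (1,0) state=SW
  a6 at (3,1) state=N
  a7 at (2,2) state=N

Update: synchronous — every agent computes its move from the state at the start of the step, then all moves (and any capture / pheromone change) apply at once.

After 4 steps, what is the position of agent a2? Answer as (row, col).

t=1: a0@(0,3):SE a1@(0,4):SE a2@(0,0):SE a3@(1,1):W a4@(2,0):N a5@(2,4):SW a6@(2,1):N a7@(1,2):N
t=2: a0@(1,4):SE a1@(1,0):SE a2@(1,1):SE a3@(0,1):N a4@(1,0):N a5@(3,3):SW a6@(1,1):N a7@(0,2):N
t=3: a0@(2,0):SE a1@(2,1):SE a2@(0,1):N a3@(3,1):N a4@(0,0):N a5@(0,2):SW a6@(0,1):N a7@(3,2):N
t=4: a0@(3,1):SE a1@(3,2):SE a2@(3,1):N a3@(2,1):N a4@(3,0):N a5@(3,2):N a6@(3,1):N a7@(2,2):N

(3, 1)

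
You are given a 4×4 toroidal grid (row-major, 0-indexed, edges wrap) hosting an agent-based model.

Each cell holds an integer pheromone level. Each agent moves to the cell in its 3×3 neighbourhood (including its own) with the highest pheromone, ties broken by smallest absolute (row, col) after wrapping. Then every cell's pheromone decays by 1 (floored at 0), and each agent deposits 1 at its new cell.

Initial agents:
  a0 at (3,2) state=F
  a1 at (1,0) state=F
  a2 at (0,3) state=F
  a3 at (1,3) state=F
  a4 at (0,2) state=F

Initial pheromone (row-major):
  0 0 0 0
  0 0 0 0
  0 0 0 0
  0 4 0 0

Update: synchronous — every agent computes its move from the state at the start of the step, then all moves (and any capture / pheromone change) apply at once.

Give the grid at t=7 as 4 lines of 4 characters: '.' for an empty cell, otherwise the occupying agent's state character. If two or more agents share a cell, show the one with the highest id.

t=1: a0@(3,1) a1@(0,0) a2@(0,0) a3@(0,0) a4@(3,1) | pheromone: 3 0 0 0 / 0 0 0 0 / 0 0 0 0 / 0 5 0 0
t=2: a0@(3,1) a1@(3,1) a2@(3,1) a3@(3,1) a4@(3,1) | pheromone: 2 0 0 0 / 0 0 0 0 / 0 0 0 0 / 0 9 0 0
t=3: a0@(3,1) a1@(3,1) a2@(3,1) a3@(3,1) a4@(3,1) | pheromone: 1 0 0 0 / 0 0 0 0 / 0 0 0 0 / 0 13 0 0
t=4: a0@(3,1) a1@(3,1) a2@(3,1) a3@(3,1) a4@(3,1) | pheromone: 0 0 0 0 / 0 0 0 0 / 0 0 0 0 / 0 17 0 0
t=5: a0@(3,1) a1@(3,1) a2@(3,1) a3@(3,1) a4@(3,1) | pheromone: 0 0 0 0 / 0 0 0 0 / 0 0 0 0 / 0 21 0 0
t=6: a0@(3,1) a1@(3,1) a2@(3,1) a3@(3,1) a4@(3,1) | pheromone: 0 0 0 0 / 0 0 0 0 / 0 0 0 0 / 0 25 0 0
t=7: a0@(3,1) a1@(3,1) a2@(3,1) a3@(3,1) a4@(3,1) | pheromone: 0 0 0 0 / 0 0 0 0 / 0 0 0 0 / 0 29 0 0

....
....
....
.F..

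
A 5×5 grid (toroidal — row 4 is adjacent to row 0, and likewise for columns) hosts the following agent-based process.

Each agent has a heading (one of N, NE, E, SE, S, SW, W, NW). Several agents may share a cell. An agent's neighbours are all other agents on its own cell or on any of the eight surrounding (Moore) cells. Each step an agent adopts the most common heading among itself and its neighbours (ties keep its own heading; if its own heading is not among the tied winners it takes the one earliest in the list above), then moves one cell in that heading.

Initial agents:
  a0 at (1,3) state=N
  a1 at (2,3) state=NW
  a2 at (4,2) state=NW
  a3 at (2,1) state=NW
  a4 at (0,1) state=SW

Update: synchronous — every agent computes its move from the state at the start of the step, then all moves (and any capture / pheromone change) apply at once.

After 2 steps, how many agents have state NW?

3

t=1: a0@(0,3):N a1@(1,2):NW a2@(3,1):NW a3@(1,0):NW a4@(1,0):SW
t=2: a0@(4,3):N a1@(0,1):NW a2@(2,0):NW a3@(0,4):NW a4@(2,4):SW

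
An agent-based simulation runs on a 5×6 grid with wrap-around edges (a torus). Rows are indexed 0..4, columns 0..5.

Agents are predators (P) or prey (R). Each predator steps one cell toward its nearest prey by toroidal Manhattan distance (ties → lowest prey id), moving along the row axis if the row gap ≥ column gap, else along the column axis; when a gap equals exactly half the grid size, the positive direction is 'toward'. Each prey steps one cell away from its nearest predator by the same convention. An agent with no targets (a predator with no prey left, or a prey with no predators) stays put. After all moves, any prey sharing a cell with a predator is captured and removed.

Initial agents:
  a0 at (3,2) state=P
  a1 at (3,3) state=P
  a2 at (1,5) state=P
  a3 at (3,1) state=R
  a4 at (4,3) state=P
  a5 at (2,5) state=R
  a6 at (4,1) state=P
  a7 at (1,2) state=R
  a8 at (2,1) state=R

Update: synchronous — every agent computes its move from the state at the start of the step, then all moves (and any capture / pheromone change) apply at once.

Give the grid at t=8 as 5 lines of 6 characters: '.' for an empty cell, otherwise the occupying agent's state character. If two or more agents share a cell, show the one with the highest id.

R....R
..P...
..R...
......
PP...P

t=1: a0@(3,1):P a1@(3,2):P a2@(2,5):P a3@(3,0):R a4@(4,2):P a5@(3,5):R a6@(3,1):P a7@(0,2):R a8@(1,1):R
t=2: a0@(3,0):P a1@(3,1):P a2@(3,5):P a4@(0,2):P a5@(4,5):R a6@(3,0):P a7@(1,2):R a8@(0,1):R
t=3: a0@(4,0):P a1@(4,1):P a2@(4,5):P a4@(1,2):P a5@(0,5):R a6@(4,0):P a7@(2,2):R a8@(0,0):R
t=4: a0@(0,0):P a1@(0,1):P a2@(0,5):P a4@(2,2):P a5@(1,5):R a6@(0,0):P a7@(3,2):R a8@(1,0):R
t=5: a0@(1,0):P a1@(1,1):P a2@(1,5):P a4@(3,2):P a5@(2,5):R a6@(1,0):P a7@(4,2):R a8@(2,0):R
t=6: a0@(2,0):P a1@(2,1):P a2@(2,5):P a4@(4,2):P a5@(3,5):R a6@(2,0):P a7@(0,2):R a8@(3,0):R
t=7: a0@(3,0):P a1@(3,1):P a2@(3,5):P a4@(0,2):P a5@(4,5):R a6@(3,0):P a7@(1,2):R a8@(4,0):R
t=8: a0@(4,0):P a1@(4,1):P a2@(4,5):P a4@(1,2):P a5@(0,5):R a6@(4,0):P a7@(2,2):R a8@(0,0):R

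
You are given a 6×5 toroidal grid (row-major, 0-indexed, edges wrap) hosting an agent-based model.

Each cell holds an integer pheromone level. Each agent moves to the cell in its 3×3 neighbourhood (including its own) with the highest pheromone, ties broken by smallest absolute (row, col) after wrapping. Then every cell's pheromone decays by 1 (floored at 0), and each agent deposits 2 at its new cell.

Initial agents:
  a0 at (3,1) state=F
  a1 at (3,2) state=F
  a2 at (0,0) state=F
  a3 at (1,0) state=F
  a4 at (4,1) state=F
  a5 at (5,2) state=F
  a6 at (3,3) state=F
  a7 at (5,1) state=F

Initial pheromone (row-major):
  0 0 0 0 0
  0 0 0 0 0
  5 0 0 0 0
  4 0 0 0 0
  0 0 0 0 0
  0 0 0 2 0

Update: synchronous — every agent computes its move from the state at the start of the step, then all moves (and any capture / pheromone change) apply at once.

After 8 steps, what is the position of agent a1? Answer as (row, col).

(2, 0)

t=1: a0@(2,0) a1@(2,1) a2@(0,0) a3@(2,0) a4@(3,0) a5@(5,3) a6@(2,2) a7@(0,0) | pheromone: 4 0 0 0 0 / 0 0 0 0 0 / 8 2 2 0 0 / 5 0 0 0 0 / 0 0 0 0 0 / 0 0 0 3 0
t=2: a0@(2,0) a1@(2,0) a2@(0,0) a3@(2,0) a4@(2,0) a5@(5,3) a6@(2,1) a7@(0,0) | pheromone: 7 0 0 0 0 / 0 0 0 0 0 / 15 3 1 0 0 / 4 0 0 0 0 / 0 0 0 0 0 / 0 0 0 4 0
t=3: a0@(2,0) a1@(2,0) a2@(0,0) a3@(2,0) a4@(2,0) a5@(5,3) a6@(2,0) a7@(0,0) | pheromone: 10 0 0 0 0 / 0 0 0 0 0 / 24 2 0 0 0 / 3 0 0 0 0 / 0 0 0 0 0 / 0 0 0 5 0
t=4: a0@(2,0) a1@(2,0) a2@(0,0) a3@(2,0) a4@(2,0) a5@(5,3) a6@(2,0) a7@(0,0) | pheromone: 13 0 0 0 0 / 0 0 0 0 0 / 33 1 0 0 0 / 2 0 0 0 0 / 0 0 0 0 0 / 0 0 0 6 0
t=5: a0@(2,0) a1@(2,0) a2@(0,0) a3@(2,0) a4@(2,0) a5@(5,3) a6@(2,0) a7@(0,0) | pheromone: 16 0 0 0 0 / 0 0 0 0 0 / 42 0 0 0 0 / 1 0 0 0 0 / 0 0 0 0 0 / 0 0 0 7 0
t=6: a0@(2,0) a1@(2,0) a2@(0,0) a3@(2,0) a4@(2,0) a5@(5,3) a6@(2,0) a7@(0,0) | pheromone: 19 0 0 0 0 / 0 0 0 0 0 / 51 0 0 0 0 / 0 0 0 0 0 / 0 0 0 0 0 / 0 0 0 8 0
t=7: a0@(2,0) a1@(2,0) a2@(0,0) a3@(2,0) a4@(2,0) a5@(5,3) a6@(2,0) a7@(0,0) | pheromone: 22 0 0 0 0 / 0 0 0 0 0 / 60 0 0 0 0 / 0 0 0 0 0 / 0 0 0 0 0 / 0 0 0 9 0
t=8: a0@(2,0) a1@(2,0) a2@(0,0) a3@(2,0) a4@(2,0) a5@(5,3) a6@(2,0) a7@(0,0) | pheromone: 25 0 0 0 0 / 0 0 0 0 0 / 69 0 0 0 0 / 0 0 0 0 0 / 0 0 0 0 0 / 0 0 0 10 0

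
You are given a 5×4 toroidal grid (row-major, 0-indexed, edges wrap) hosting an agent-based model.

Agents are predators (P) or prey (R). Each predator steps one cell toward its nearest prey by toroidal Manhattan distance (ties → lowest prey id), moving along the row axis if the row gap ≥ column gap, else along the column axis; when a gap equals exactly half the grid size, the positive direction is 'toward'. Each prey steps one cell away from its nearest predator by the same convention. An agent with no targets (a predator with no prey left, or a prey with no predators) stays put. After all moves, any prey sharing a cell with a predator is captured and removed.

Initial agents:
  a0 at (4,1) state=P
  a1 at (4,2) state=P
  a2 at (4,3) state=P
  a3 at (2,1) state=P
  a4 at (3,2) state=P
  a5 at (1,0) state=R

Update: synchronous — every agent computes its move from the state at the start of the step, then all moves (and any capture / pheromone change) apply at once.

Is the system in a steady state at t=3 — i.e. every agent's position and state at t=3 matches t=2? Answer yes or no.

t=1: a0@(0,1):P a1@(0,2):P a2@(0,3):P a3@(1,1):P a4@(2,2):P a5@(0,0):R
t=2: a0@(0,0):P a1@(0,3):P a2@(0,0):P a3@(0,1):P a4@(1,2):P
t=3: (unchanged — steady state)

yes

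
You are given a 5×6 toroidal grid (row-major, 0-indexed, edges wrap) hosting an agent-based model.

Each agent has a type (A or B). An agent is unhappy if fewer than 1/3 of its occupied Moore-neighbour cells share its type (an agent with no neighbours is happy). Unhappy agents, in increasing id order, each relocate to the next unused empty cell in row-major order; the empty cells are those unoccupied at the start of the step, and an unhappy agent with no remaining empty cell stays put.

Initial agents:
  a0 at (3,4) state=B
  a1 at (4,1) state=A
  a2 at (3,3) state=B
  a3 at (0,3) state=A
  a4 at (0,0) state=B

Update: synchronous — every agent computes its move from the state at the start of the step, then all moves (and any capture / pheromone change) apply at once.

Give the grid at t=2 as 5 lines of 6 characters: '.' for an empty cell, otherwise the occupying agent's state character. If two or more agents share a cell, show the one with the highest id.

t=1: a0@(3,4):B a1@(0,1):A a2@(3,3):B a3@(0,3):A a4@(0,2):B
t=2: a0@(3,4):B a1@(0,0):A a2@(3,3):B a3@(0,4):A a4@(0,5):B

A...AB
......
......
...BB.
......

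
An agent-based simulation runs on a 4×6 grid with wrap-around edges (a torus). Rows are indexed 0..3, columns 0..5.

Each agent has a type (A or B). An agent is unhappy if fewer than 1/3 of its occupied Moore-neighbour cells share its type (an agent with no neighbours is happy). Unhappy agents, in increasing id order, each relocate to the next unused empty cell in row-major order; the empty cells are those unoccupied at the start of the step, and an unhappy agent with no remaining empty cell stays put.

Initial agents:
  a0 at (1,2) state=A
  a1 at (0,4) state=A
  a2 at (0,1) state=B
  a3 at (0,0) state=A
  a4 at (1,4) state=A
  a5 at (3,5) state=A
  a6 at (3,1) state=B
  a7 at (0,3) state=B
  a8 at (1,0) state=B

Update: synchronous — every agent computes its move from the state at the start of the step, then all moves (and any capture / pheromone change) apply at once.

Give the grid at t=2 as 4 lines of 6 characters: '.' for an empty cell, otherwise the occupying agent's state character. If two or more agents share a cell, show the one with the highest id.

t=1: a0@(0,2):A a1@(0,4):A a2@(0,1):B a3@(0,5):A a4@(1,4):A a5@(3,5):A a6@(3,1):B a7@(1,1):B a8@(1,0):B
t=2: a0@(0,0):A a1@(0,4):A a2@(0,1):B a3@(0,5):A a4@(1,4):A a5@(3,5):A a6@(3,1):B a7@(1,1):B a8@(1,0):B

AB..AA
BB..A.
......
.B...A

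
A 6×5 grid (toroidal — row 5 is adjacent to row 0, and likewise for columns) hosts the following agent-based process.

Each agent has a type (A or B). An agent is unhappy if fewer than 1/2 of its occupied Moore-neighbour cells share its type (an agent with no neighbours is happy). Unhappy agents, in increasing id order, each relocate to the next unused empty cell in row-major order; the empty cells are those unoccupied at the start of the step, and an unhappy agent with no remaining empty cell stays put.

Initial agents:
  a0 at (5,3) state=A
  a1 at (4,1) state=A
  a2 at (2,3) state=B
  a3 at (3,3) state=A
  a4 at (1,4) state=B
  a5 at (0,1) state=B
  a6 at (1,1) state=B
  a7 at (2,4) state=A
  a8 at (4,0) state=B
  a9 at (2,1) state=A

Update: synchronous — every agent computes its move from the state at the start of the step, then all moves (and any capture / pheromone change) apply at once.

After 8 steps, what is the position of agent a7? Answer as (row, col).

t=1: a0@(5,3):A a1@(0,0):A a2@(0,2):B a3@(3,3):A a4@(1,4):B a5@(0,1):B a6@(1,1):B a7@(0,3):A a8@(0,4):B a9@(1,0):A
t=2: a0@(1,2):A a1@(1,3):A a2@(0,2):B a3@(3,3):A a4@(2,0):B a5@(0,1):B a6@(1,1):B a7@(2,1):A a8@(2,2):B a9@(2,3):A
t=3: a0@(0,0):A a1@(1,3):A a2@(0,2):B a3@(3,3):A a4@(2,0):B a5@(0,1):B a6@(1,1):B a7@(0,3):A a8@(0,4):B a9@(2,3):A
t=4: a0@(1,0):A a1@(1,3):A a2@(0,2):B a3@(3,3):A a4@(2,0):B a5@(0,1):B a6@(1,1):B a7@(1,2):A a8@(1,4):B a9@(2,3):A
t=5: a0@(0,0):A a1@(1,3):A a2@(0,2):B a3@(3,3):A a4@(2,0):B a5@(0,1):B a6@(1,1):B a7@(0,3):A a8@(0,4):B a9@(2,3):A
t=6: a0@(1,0):A a1@(1,3):A a2@(0,2):B a3@(3,3):A a4@(2,0):B a5@(0,1):B a6@(1,1):B a7@(1,2):A a8@(1,4):B a9@(2,3):A
t=7: a0@(0,0):A a1@(1,3):A a2@(0,2):B a3@(3,3):A a4@(2,0):B a5@(0,1):B a6@(1,1):B a7@(0,3):A a8@(0,4):B a9@(2,3):A
t=8: a0@(1,0):A a1@(1,3):A a2@(0,2):B a3@(3,3):A a4@(2,0):B a5@(0,1):B a6@(1,1):B a7@(1,2):A a8@(1,4):B a9@(2,3):A

(1, 2)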